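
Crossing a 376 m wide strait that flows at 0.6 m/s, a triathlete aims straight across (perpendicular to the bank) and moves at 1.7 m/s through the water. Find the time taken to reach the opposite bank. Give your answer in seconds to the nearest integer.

221 s

The component of the triathlete's velocity perpendicular to the bank is 1.7 m/s.
Only the cross-stream component determines the crossing time; the current contributes nothing perpendicular to the bank.
Time = 376 / 1.700 = 221.176 s.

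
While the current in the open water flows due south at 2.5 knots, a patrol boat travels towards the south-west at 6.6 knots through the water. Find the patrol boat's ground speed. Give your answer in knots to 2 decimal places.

Taking east as x and north as y: velocity relative to the water = (-4.667, -4.667) knots; the water relative to ground = (0.000, -2.500) knots.
Velocity relative to ground = (-4.667, -4.667) + (0.000, -2.500) = (-4.667, -7.167) knots.
Speed = |(-4.667, -7.167)| = 8.552 knots.

8.55 knots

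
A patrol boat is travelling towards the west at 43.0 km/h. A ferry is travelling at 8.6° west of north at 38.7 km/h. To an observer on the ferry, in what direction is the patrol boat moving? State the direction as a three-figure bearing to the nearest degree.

224°

Taking east as x and north as y: patrol boat velocity = (-43.000, 0.000) km/h; ferry velocity = (-5.787, 38.265) km/h.
Velocity of patrol boat relative to ferry = (-43.000, 0.000) − (-5.787, 38.265) = (-37.213, -38.265) km/h.
Bearing = atan2(-37.21, -38.26) = 224.20° clockwise from north.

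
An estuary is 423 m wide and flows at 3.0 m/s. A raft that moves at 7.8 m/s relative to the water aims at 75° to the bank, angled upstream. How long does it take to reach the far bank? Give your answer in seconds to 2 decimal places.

56.14 s

The component of the raft's velocity perpendicular to the bank is 7.8 × sin 75° = 7.534 m/s.
The flow acts along the bank and has no component across it.
Time = 423 / 7.534 = 56.144 s.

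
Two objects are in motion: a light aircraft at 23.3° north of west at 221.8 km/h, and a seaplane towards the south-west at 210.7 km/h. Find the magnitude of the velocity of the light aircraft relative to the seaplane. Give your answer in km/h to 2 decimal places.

242.96 km/h

Taking east as x and north as y: light aircraft velocity = (-203.711, 87.732) km/h; seaplane velocity = (-148.987, -148.987) km/h.
Velocity of light aircraft relative to seaplane = (-203.711, 87.732) − (-148.987, -148.987) = (-54.724, 236.719) km/h.
Magnitude = |(-54.724, 236.719)| = 242.963 km/h.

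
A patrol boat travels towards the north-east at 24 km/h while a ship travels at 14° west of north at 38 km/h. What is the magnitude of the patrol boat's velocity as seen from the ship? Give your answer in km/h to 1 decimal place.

32.9 km/h

Taking east as x and north as y: patrol boat velocity = (16.971, 16.971) km/h; ship velocity = (-9.193, 36.871) km/h.
Velocity of patrol boat relative to ship = (16.971, 16.971) − (-9.193, 36.871) = (26.164, -19.901) km/h.
Magnitude = |(26.164, -19.901)| = 32.872 km/h.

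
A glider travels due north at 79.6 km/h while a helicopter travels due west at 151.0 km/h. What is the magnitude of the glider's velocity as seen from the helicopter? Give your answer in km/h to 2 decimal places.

170.70 km/h

Taking east as x and north as y: glider velocity = (0.000, 79.600) km/h; helicopter velocity = (-151.000, 0.000) km/h.
Velocity of glider relative to helicopter = (0.000, 79.600) − (-151.000, 0.000) = (151.000, 79.600) km/h.
Magnitude = |(151.000, 79.600)| = 170.696 km/h.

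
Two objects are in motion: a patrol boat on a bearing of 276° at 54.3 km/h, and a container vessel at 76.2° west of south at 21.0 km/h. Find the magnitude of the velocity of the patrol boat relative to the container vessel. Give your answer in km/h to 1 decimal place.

35.3 km/h

Taking east as x and north as y: patrol boat velocity = (-54.003, 5.676) km/h; container vessel velocity = (-20.394, -5.009) km/h.
Velocity of patrol boat relative to container vessel = (-54.003, 5.676) − (-20.394, -5.009) = (-33.609, 10.685) km/h.
Magnitude = |(-33.609, 10.685)| = 35.266 km/h.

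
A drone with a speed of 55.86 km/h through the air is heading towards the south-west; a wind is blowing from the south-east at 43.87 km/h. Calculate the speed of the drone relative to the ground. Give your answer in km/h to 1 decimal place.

71.0 km/h

Taking east as x and north as y: velocity relative to the air = (-39.499, -39.499) km/h; the air relative to ground = (-31.021, 31.021) km/h.
Velocity relative to ground = (-39.499, -39.499) + (-31.021, 31.021) = (-70.520, -8.478) km/h.
Speed = |(-70.520, -8.478)| = 71.028 km/h.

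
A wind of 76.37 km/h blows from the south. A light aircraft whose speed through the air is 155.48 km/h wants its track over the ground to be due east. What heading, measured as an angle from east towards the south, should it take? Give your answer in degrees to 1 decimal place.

29.4°

The wind pushes perpendicular to the desired track; the heading must have a component into the wind equal to 76.37 km/h: 155.48 sin θ = 76.37.
sin θ = 0.4912, so θ = 29.419°.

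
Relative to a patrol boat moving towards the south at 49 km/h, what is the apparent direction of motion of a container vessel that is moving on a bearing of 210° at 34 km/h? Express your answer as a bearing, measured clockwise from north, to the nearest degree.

Taking east as x and north as y: container vessel velocity = (-17.000, -29.445) km/h; patrol boat velocity = (0.000, -49.000) km/h.
Velocity of container vessel relative to patrol boat = (-17.000, -29.445) − (0.000, -49.000) = (-17.000, 19.555) km/h.
Bearing = atan2(-17.00, 19.56) = 319.00° clockwise from north.

319°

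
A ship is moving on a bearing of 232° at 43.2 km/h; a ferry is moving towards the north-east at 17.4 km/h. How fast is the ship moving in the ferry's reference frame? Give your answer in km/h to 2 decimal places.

Taking east as x and north as y: ship velocity = (-34.042, -26.597) km/h; ferry velocity = (12.304, 12.304) km/h.
Velocity of ship relative to ferry = (-34.042, -26.597) − (12.304, 12.304) = (-46.346, -38.900) km/h.
Magnitude = |(-46.346, -38.900)| = 60.507 km/h.

60.51 km/h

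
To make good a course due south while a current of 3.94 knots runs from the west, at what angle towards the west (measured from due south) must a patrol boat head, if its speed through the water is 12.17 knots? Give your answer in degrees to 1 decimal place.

The current pushes perpendicular to the desired track; the heading must have a component into the current equal to 3.94 knots: 12.17 sin θ = 3.94.
sin θ = 0.3237, so θ = 18.890°.

18.9°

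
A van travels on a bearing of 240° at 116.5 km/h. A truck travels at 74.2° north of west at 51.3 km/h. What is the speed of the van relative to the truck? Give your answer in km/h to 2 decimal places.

138.33 km/h

Taking east as x and north as y: van velocity = (-100.892, -58.250) km/h; truck velocity = (-13.968, 49.362) km/h.
Velocity of van relative to truck = (-100.892, -58.250) − (-13.968, 49.362) = (-86.924, -107.612) km/h.
Magnitude = |(-86.924, -107.612)| = 138.333 km/h.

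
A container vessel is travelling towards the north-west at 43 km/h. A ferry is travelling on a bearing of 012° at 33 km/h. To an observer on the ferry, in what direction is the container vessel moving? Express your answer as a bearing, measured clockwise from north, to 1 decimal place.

Taking east as x and north as y: container vessel velocity = (-30.406, 30.406) km/h; ferry velocity = (6.861, 32.279) km/h.
Velocity of container vessel relative to ferry = (-30.406, 30.406) − (6.861, 32.279) = (-37.267, -1.873) km/h.
Bearing = atan2(-37.27, -1.87) = 267.12° clockwise from north.

267.1°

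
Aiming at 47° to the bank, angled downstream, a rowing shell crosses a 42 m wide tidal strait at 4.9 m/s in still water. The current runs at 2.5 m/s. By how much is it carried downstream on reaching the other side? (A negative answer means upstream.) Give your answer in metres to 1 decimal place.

Perpendicular speed = 3.584 m/s; crossing time = 42 / 3.584 = 11.720 s.
Net downstream speed = 5.842 m/s.
Drift = 5.842 × 11.720 = 68.466 m (downstream).

68.5 m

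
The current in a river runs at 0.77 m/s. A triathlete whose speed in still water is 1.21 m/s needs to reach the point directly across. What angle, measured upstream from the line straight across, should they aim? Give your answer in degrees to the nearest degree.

40°

To cancel the current, the upstream component of the triathlete's velocity must equal the flow: 1.21 sin θ = 0.77.
sin θ = 0.77 / 1.21 = 0.6364.
θ = arcsin(0.6364) = 39.521°.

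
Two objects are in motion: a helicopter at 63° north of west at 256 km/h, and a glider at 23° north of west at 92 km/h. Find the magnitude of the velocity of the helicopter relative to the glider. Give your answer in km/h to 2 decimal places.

194.72 km/h

Taking east as x and north as y: helicopter velocity = (-116.222, 228.098) km/h; glider velocity = (-84.686, 35.947) km/h.
Velocity of helicopter relative to glider = (-116.222, 228.098) − (-84.686, 35.947) = (-31.535, 192.150) km/h.
Magnitude = |(-31.535, 192.150)| = 194.721 km/h.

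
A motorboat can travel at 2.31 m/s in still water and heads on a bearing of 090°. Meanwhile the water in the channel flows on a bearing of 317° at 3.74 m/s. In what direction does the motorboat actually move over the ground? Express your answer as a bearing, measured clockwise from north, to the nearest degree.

Taking east as x and north as y: velocity relative to the water = (2.310, 0.000) m/s; the water relative to ground = (-2.551, 2.735) m/s.
Velocity relative to ground = (2.310, 0.000) + (-2.551, 2.735) = (-0.241, 2.735) m/s.
Bearing = atan2(-0.24, 2.74) = 354.97° clockwise from north.

355°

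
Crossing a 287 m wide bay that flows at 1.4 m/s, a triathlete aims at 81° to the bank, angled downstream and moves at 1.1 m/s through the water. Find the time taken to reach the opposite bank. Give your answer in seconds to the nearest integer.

264 s

The component of the triathlete's velocity perpendicular to the bank is 1.1 × sin 81° = 1.086 m/s.
Only the cross-stream component determines the crossing time; the current contributes nothing perpendicular to the bank.
Time = 287 / 1.086 = 264.161 s.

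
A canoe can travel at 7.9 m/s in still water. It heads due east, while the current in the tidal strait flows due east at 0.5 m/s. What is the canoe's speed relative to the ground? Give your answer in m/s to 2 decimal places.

Taking east as x and north as y: velocity relative to the water = (7.900, 0.000) m/s; the water relative to ground = (0.500, 0.000) m/s.
Velocity relative to ground = (7.900, 0.000) + (0.500, 0.000) = (8.400, 0.000) m/s.
Speed = |(8.400, 0.000)| = 8.400 m/s.

8.40 m/s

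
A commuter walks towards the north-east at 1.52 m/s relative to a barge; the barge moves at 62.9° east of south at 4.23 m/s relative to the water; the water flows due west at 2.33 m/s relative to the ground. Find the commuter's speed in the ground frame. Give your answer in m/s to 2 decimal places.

2.65 m/s

In east/north components (m/s): commuter relative to barge = (1.075, 1.075); barge relative to water = (3.766, -1.927); water relative to ground = (-2.330, 0.000).
Sum = (2.510, -0.852) m/s.
Speed = |(2.510, -0.852)| = 2.651 m/s.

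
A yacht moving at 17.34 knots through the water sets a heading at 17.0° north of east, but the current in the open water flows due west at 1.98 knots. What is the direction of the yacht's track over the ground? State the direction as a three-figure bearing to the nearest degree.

Taking east as x and north as y: velocity relative to the water = (16.582, 5.070) knots; the water relative to ground = (-1.980, 0.000) knots.
Velocity relative to ground = (16.582, 5.070) + (-1.980, 0.000) = (14.602, 5.070) knots.
Bearing = atan2(14.60, 5.07) = 70.85° clockwise from north.

071°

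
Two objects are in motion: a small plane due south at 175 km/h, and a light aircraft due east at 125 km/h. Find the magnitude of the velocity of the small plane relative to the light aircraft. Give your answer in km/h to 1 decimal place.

215.1 km/h

Taking east as x and north as y: small plane velocity = (0.000, -175.000) km/h; light aircraft velocity = (125.000, 0.000) km/h.
Velocity of small plane relative to light aircraft = (0.000, -175.000) − (125.000, 0.000) = (-125.000, -175.000) km/h.
Magnitude = |(-125.000, -175.000)| = 215.058 km/h.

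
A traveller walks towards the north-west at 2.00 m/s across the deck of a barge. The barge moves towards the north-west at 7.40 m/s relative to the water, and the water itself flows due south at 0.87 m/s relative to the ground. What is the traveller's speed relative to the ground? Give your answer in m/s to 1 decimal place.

8.8 m/s

In east/north components (m/s): traveller relative to barge = (-1.414, 1.414); barge relative to water = (-5.233, 5.233); water relative to ground = (0.000, -0.870).
Sum = (-6.647, 5.777) m/s.
Speed = |(-6.647, 5.777)| = 8.806 m/s.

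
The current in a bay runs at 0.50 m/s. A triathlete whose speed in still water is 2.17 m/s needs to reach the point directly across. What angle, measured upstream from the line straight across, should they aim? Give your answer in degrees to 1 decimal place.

13.3°

To cancel the current, the upstream component of the triathlete's velocity must equal the flow: 2.17 sin θ = 0.50.
sin θ = 0.50 / 2.17 = 0.2304.
θ = arcsin(0.2304) = 13.321°.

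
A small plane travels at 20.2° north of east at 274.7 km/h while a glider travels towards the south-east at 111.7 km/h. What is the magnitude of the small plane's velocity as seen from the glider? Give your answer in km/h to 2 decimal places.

Taking east as x and north as y: small plane velocity = (257.804, 94.853) km/h; glider velocity = (78.984, -78.984) km/h.
Velocity of small plane relative to glider = (257.804, 94.853) − (78.984, -78.984) = (178.820, 173.837) km/h.
Magnitude = |(178.820, 173.837)| = 249.391 km/h.

249.39 km/h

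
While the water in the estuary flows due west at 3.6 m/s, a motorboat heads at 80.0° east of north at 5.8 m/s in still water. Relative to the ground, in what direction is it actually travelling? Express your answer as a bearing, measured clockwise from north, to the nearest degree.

065°

Taking east as x and north as y: velocity relative to the water = (5.712, 1.007) m/s; the water relative to ground = (-3.600, 0.000) m/s.
Velocity relative to ground = (5.712, 1.007) + (-3.600, 0.000) = (2.112, 1.007) m/s.
Bearing = atan2(2.11, 1.01) = 64.50° clockwise from north.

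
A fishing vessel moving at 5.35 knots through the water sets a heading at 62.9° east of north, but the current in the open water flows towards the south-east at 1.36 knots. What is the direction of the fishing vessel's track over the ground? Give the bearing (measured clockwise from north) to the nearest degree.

076°

Taking east as x and north as y: velocity relative to the water = (4.763, 2.437) knots; the water relative to ground = (0.962, -0.962) knots.
Velocity relative to ground = (4.763, 2.437) + (0.962, -0.962) = (5.724, 1.476) knots.
Bearing = atan2(5.72, 1.48) = 75.55° clockwise from north.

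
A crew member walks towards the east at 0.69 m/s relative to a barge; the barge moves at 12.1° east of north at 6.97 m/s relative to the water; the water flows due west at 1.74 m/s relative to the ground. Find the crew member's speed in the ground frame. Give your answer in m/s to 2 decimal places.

6.83 m/s

In east/north components (m/s): crew member relative to barge = (0.690, 0.000); barge relative to water = (1.461, 6.815); water relative to ground = (-1.740, 0.000).
Sum = (0.411, 6.815) m/s.
Speed = |(0.411, 6.815)| = 6.828 m/s.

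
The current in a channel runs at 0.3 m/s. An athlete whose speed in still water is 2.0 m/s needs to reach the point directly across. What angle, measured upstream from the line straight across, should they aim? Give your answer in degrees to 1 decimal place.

8.6°

To cancel the current, the upstream component of the athlete's velocity must equal the flow: 2.0 sin θ = 0.3.
sin θ = 0.3 / 2.0 = 0.1500.
θ = arcsin(0.1500) = 8.627°.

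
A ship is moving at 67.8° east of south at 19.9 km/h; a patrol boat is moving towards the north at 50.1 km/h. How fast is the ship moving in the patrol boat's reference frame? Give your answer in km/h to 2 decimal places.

60.49 km/h

Taking east as x and north as y: ship velocity = (18.425, -7.519) km/h; patrol boat velocity = (0.000, 50.100) km/h.
Velocity of ship relative to patrol boat = (18.425, -7.519) − (0.000, 50.100) = (18.425, -57.619) km/h.
Magnitude = |(18.425, -57.619)| = 60.493 km/h.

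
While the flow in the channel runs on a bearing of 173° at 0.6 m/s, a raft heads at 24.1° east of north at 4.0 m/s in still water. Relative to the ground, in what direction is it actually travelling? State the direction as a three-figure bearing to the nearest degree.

029°

Taking east as x and north as y: velocity relative to the water = (1.633, 3.651) m/s; the water relative to ground = (0.073, -0.596) m/s.
Velocity relative to ground = (1.633, 3.651) + (0.073, -0.596) = (1.706, 3.056) m/s.
Bearing = atan2(1.71, 3.06) = 29.18° clockwise from north.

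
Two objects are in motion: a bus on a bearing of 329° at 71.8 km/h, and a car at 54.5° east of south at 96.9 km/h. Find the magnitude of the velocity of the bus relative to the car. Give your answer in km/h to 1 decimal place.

Taking east as x and north as y: bus velocity = (-36.980, 61.545) km/h; car velocity = (78.888, -56.270) km/h.
Velocity of bus relative to car = (-36.980, 61.545) − (78.888, -56.270) = (-115.868, 117.815) km/h.
Magnitude = |(-115.868, 117.815)| = 165.244 km/h.

165.2 km/h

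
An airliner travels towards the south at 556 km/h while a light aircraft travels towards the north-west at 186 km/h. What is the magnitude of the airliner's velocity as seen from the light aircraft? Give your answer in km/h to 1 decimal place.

700.0 km/h

Taking east as x and north as y: airliner velocity = (0.000, -556.000) km/h; light aircraft velocity = (-131.522, 131.522) km/h.
Velocity of airliner relative to light aircraft = (0.000, -556.000) − (-131.522, 131.522) = (131.522, -687.522) km/h.
Magnitude = |(131.522, -687.522)| = 699.989 km/h.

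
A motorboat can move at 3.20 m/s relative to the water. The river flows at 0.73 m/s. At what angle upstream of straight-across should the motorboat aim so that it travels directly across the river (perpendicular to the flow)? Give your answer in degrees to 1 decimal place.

13.2°

To cancel the current, the upstream component of the motorboat's velocity must equal the flow: 3.20 sin θ = 0.73.
sin θ = 0.73 / 3.20 = 0.2281.
θ = arcsin(0.2281) = 13.187°.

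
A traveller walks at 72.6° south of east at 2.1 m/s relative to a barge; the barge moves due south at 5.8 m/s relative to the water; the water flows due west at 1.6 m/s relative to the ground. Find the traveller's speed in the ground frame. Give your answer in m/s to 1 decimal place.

7.9 m/s

In east/north components (m/s): traveller relative to barge = (0.628, -2.004); barge relative to water = (0.000, -5.800); water relative to ground = (-1.600, 0.000).
Sum = (-0.972, -7.804) m/s.
Speed = |(-0.972, -7.804)| = 7.864 m/s.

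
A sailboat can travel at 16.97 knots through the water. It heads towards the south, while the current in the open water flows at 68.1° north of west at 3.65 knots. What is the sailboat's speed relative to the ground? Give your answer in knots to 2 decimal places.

Taking east as x and north as y: velocity relative to the water = (0.000, -16.970) knots; the water relative to ground = (-1.361, 3.387) knots.
Velocity relative to ground = (0.000, -16.970) + (-1.361, 3.387) = (-1.361, -13.583) knots.
Speed = |(-1.361, -13.583)| = 13.651 knots.

13.65 knots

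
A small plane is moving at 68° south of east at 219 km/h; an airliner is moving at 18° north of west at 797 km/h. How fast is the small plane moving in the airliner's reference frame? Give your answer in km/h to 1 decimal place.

Taking east as x and north as y: small plane velocity = (82.039, -203.053) km/h; airliner velocity = (-757.992, 246.287) km/h.
Velocity of small plane relative to airliner = (82.039, -203.053) − (-757.992, 246.287) = (840.031, -449.340) km/h.
Magnitude = |(840.031, -449.340)| = 952.658 km/h.

952.7 km/h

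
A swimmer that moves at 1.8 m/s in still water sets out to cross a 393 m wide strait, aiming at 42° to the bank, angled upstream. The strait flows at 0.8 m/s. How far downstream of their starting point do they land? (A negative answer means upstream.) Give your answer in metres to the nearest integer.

Perpendicular speed = 1.204 m/s; crossing time = 393 / 1.204 = 326.294 s.
Net downstream speed = -0.538 m/s.
Drift = -0.538 × 326.294 = -175.435 m (upstream).

-175 m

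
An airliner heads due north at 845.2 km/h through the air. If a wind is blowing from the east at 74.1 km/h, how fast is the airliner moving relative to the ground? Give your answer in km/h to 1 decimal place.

Taking east as x and north as y: velocity relative to the air = (0.000, 845.200) km/h; the air relative to ground = (-74.100, 0.000) km/h.
Velocity relative to ground = (0.000, 845.200) + (-74.100, 0.000) = (-74.100, 845.200) km/h.
Speed = |(-74.100, 845.200)| = 848.442 km/h.

848.4 km/h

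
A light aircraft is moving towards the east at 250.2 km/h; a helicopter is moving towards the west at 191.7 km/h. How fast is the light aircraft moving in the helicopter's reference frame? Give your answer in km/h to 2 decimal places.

Taking east as x and north as y: light aircraft velocity = (250.200, 0.000) km/h; helicopter velocity = (-191.700, 0.000) km/h.
Velocity of light aircraft relative to helicopter = (250.200, 0.000) − (-191.700, 0.000) = (441.900, 0.000) km/h.
Magnitude = |(441.900, 0.000)| = 441.900 km/h.

441.90 km/h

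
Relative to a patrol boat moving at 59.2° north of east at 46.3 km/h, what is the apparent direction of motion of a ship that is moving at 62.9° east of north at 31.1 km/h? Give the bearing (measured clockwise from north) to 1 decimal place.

Taking east as x and north as y: ship velocity = (27.686, 14.167) km/h; patrol boat velocity = (23.708, 39.770) km/h.
Velocity of ship relative to patrol boat = (27.686, 14.167) − (23.708, 39.770) = (3.978, -25.602) km/h.
Bearing = atan2(3.98, -25.60) = 171.17° clockwise from north.

171.2°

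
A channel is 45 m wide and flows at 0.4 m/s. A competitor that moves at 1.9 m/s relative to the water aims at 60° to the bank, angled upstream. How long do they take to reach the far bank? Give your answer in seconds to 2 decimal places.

The component of the competitor's velocity perpendicular to the bank is 1.9 × sin 60° = 1.645 m/s.
Only the cross-stream component determines the crossing time; the current contributes nothing perpendicular to the bank.
Time = 45 / 1.645 = 27.348 s.

27.35 s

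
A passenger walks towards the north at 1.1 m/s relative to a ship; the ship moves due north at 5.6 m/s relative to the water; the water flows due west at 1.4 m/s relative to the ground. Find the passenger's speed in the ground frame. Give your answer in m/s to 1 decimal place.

6.8 m/s

In east/north components (m/s): passenger relative to ship = (0.000, 1.100); ship relative to water = (0.000, 5.600); water relative to ground = (-1.400, 0.000).
Sum = (-1.400, 6.700) m/s.
Speed = |(-1.400, 6.700)| = 6.845 m/s.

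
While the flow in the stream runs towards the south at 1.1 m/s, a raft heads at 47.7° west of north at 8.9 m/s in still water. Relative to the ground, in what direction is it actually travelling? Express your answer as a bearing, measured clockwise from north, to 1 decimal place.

Taking east as x and north as y: velocity relative to the water = (-6.583, 5.990) m/s; the water relative to ground = (0.000, -1.100) m/s.
Velocity relative to ground = (-6.583, 5.990) + (0.000, -1.100) = (-6.583, 4.890) m/s.
Bearing = atan2(-6.58, 4.89) = 306.61° clockwise from north.

306.6°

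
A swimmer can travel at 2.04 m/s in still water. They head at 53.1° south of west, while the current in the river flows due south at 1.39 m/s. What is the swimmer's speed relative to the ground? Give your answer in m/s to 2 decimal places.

Taking east as x and north as y: velocity relative to the water = (-1.225, -1.631) m/s; the water relative to ground = (0.000, -1.390) m/s.
Velocity relative to ground = (-1.225, -1.631) + (0.000, -1.390) = (-1.225, -3.021) m/s.
Speed = |(-1.225, -3.021)| = 3.260 m/s.

3.26 m/s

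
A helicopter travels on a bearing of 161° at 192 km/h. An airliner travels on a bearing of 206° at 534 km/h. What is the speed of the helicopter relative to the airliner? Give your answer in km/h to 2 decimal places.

Taking east as x and north as y: helicopter velocity = (62.509, -181.540) km/h; airliner velocity = (-234.090, -479.956) km/h.
Velocity of helicopter relative to airliner = (62.509, -181.540) − (-234.090, -479.956) = (296.599, 298.416) km/h.
Magnitude = |(296.599, 298.416)| = 420.742 km/h.

420.74 km/h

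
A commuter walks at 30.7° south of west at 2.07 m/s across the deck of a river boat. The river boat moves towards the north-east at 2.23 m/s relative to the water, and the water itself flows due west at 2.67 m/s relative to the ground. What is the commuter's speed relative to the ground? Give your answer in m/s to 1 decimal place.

2.9 m/s

In east/north components (m/s): commuter relative to river boat = (-1.780, -1.057); river boat relative to water = (1.577, 1.577); water relative to ground = (-2.670, 0.000).
Sum = (-2.873, 0.520) m/s.
Speed = |(-2.873, 0.520)| = 2.920 m/s.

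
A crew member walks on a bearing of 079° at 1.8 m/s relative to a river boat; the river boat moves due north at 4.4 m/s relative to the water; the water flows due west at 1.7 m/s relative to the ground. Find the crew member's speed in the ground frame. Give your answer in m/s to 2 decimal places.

In east/north components (m/s): crew member relative to river boat = (1.767, 0.343); river boat relative to water = (0.000, 4.400); water relative to ground = (-1.700, 0.000).
Sum = (0.067, 4.743) m/s.
Speed = |(0.067, 4.743)| = 4.744 m/s.

4.74 m/s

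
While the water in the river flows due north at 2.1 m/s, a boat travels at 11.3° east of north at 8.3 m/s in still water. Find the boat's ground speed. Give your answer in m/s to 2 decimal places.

10.37 m/s

Taking east as x and north as y: velocity relative to the water = (1.626, 8.139) m/s; the water relative to ground = (0.000, 2.100) m/s.
Velocity relative to ground = (1.626, 8.139) + (0.000, 2.100) = (1.626, 10.239) m/s.
Speed = |(1.626, 10.239)| = 10.367 m/s.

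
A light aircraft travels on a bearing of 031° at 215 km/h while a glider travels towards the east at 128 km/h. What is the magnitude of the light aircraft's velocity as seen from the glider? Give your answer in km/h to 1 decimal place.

Taking east as x and north as y: light aircraft velocity = (110.733, 184.291) km/h; glider velocity = (128.000, 0.000) km/h.
Velocity of light aircraft relative to glider = (110.733, 184.291) − (128.000, 0.000) = (-17.267, 184.291) km/h.
Magnitude = |(-17.267, 184.291)| = 185.098 km/h.

185.1 km/h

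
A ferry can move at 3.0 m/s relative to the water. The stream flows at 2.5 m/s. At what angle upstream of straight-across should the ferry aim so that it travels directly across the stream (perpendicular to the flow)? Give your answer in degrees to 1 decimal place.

56.4°

To cancel the current, the upstream component of the ferry's velocity must equal the flow: 3.0 sin θ = 2.5.
sin θ = 2.5 / 3.0 = 0.8333.
θ = arcsin(0.8333) = 56.443°.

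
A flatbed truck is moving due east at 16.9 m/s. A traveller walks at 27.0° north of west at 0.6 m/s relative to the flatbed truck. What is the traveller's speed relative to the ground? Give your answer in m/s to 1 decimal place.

Taking east as x and north as y: flatbed truck velocity = (16.900, 0.000) m/s; traveller velocity relative to flatbed truck = (-0.535, 0.272) m/s.
Velocity relative to ground = (16.900, 0.000) + (-0.535, 0.272) = (16.365, 0.272) m/s.
Speed = |(16.365, 0.272)| = 16.368 m/s.

16.4 m/s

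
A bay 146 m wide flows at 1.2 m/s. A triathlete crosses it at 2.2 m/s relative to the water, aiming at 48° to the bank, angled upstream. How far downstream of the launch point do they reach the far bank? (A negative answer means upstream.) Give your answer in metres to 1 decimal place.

-24.3 m

Perpendicular speed = 1.635 m/s; crossing time = 146 / 1.635 = 89.301 s.
Net downstream speed = -0.272 m/s.
Drift = -0.272 × 89.301 = -24.298 m (upstream).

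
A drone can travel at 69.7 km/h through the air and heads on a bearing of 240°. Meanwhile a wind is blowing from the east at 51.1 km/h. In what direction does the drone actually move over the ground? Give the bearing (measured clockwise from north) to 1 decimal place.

252.6°

Taking east as x and north as y: velocity relative to the air = (-60.362, -34.850) km/h; the air relative to ground = (-51.100, 0.000) km/h.
Velocity relative to ground = (-60.362, -34.850) + (-51.100, 0.000) = (-111.462, -34.850) km/h.
Bearing = atan2(-111.46, -34.85) = 252.64° clockwise from north.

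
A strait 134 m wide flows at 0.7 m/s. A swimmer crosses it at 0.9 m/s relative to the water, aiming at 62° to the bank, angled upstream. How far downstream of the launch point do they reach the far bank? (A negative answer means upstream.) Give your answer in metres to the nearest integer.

Perpendicular speed = 0.795 m/s; crossing time = 134 / 0.795 = 168.627 s.
Net downstream speed = 0.277 m/s.
Drift = 0.277 × 168.627 = 46.790 m (downstream).

47 m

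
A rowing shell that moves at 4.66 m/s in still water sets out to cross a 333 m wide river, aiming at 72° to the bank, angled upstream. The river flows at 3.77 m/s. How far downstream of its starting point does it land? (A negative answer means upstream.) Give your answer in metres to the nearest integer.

175 m

Perpendicular speed = 4.432 m/s; crossing time = 333 / 4.432 = 75.137 s.
Net downstream speed = 2.330 m/s.
Drift = 2.330 × 75.137 = 175.067 m (downstream).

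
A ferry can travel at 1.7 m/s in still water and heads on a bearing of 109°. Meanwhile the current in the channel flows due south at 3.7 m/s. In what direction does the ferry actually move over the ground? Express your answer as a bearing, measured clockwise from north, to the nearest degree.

Taking east as x and north as y: velocity relative to the water = (1.607, -0.553) m/s; the water relative to ground = (0.000, -3.700) m/s.
Velocity relative to ground = (1.607, -0.553) + (0.000, -3.700) = (1.607, -4.253) m/s.
Bearing = atan2(1.61, -4.25) = 159.30° clockwise from north.

159°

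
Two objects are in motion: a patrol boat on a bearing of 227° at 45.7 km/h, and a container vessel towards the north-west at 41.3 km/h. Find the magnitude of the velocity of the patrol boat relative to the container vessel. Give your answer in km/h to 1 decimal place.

60.5 km/h

Taking east as x and north as y: patrol boat velocity = (-33.423, -31.167) km/h; container vessel velocity = (-29.204, 29.204) km/h.
Velocity of patrol boat relative to container vessel = (-33.423, -31.167) − (-29.204, 29.204) = (-4.219, -60.371) km/h.
Magnitude = |(-4.219, -60.371)| = 60.518 km/h.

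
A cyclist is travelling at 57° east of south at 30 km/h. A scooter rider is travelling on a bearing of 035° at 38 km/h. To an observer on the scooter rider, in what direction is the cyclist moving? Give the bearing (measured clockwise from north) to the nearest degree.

Taking east as x and north as y: cyclist velocity = (25.160, -16.339) km/h; scooter rider velocity = (21.796, 31.128) km/h.
Velocity of cyclist relative to scooter rider = (25.160, -16.339) − (21.796, 31.128) = (3.364, -47.467) km/h.
Bearing = atan2(3.36, -47.47) = 175.95° clockwise from north.

176°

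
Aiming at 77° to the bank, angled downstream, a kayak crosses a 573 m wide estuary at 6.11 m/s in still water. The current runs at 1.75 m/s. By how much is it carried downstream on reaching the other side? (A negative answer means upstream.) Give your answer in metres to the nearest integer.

301 m

Perpendicular speed = 5.953 m/s; crossing time = 573 / 5.953 = 96.248 s.
Net downstream speed = 3.124 m/s.
Drift = 3.124 × 96.248 = 300.721 m (downstream).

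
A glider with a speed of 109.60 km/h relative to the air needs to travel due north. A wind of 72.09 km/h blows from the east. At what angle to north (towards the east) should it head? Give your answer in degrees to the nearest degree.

The wind pushes perpendicular to the desired track; the heading must have a component into the wind equal to 72.09 km/h: 109.60 sin θ = 72.09.
sin θ = 0.6578, so θ = 41.129°.

41°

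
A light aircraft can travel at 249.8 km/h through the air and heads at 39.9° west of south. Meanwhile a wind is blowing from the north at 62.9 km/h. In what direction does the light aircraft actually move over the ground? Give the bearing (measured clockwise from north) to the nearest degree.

Taking east as x and north as y: velocity relative to the air = (-160.234, -191.638) km/h; the air relative to ground = (0.000, -62.900) km/h.
Velocity relative to ground = (-160.234, -191.638) + (0.000, -62.900) = (-160.234, -254.538) km/h.
Bearing = atan2(-160.23, -254.54) = 212.19° clockwise from north.

212°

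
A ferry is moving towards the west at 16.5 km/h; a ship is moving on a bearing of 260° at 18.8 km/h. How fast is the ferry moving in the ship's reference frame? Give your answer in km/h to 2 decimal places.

Taking east as x and north as y: ferry velocity = (-16.500, 0.000) km/h; ship velocity = (-18.514, -3.265) km/h.
Velocity of ferry relative to ship = (-16.500, 0.000) − (-18.514, -3.265) = (2.014, 3.265) km/h.
Magnitude = |(2.014, 3.265)| = 3.836 km/h.

3.84 km/h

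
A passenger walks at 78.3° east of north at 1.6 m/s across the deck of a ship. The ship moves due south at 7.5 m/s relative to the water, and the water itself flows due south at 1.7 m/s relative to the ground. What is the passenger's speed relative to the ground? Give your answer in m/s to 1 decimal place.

In east/north components (m/s): passenger relative to ship = (1.567, 0.324); ship relative to water = (0.000, -7.500); water relative to ground = (0.000, -1.700).
Sum = (1.567, -8.876) m/s.
Speed = |(1.567, -8.876)| = 9.013 m/s.

9.0 m/s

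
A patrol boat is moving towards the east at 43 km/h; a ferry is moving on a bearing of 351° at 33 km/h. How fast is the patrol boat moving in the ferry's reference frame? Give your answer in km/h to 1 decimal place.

Taking east as x and north as y: patrol boat velocity = (43.000, 0.000) km/h; ferry velocity = (-5.162, 32.594) km/h.
Velocity of patrol boat relative to ferry = (43.000, 0.000) − (-5.162, 32.594) = (48.162, -32.594) km/h.
Magnitude = |(48.162, -32.594)| = 58.155 km/h.

58.2 km/h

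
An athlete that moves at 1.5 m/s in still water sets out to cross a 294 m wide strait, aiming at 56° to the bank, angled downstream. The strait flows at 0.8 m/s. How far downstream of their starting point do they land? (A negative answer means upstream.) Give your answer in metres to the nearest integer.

387 m

Perpendicular speed = 1.244 m/s; crossing time = 294 / 1.244 = 236.419 s.
Net downstream speed = 1.639 m/s.
Drift = 1.639 × 236.419 = 387.440 m (downstream).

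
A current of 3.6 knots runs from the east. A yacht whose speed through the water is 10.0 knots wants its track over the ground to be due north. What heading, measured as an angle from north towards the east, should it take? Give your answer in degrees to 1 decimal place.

21.1°

The current pushes perpendicular to the desired track; the heading must have a component into the current equal to 3.6 knots: 10.0 sin θ = 3.6.
sin θ = 0.3600, so θ = 21.100°.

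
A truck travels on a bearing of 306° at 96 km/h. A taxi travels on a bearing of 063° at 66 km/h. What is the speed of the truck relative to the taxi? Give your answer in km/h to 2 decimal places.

Taking east as x and north as y: truck velocity = (-77.666, 56.427) km/h; taxi velocity = (58.806, 29.963) km/h.
Velocity of truck relative to taxi = (-77.666, 56.427) − (58.806, 29.963) = (-136.472, 26.464) km/h.
Magnitude = |(-136.472, 26.464)| = 139.014 km/h.

139.01 km/h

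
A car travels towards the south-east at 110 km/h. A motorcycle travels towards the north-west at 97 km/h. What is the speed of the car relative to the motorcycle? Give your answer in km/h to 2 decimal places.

207.00 km/h

Taking east as x and north as y: car velocity = (77.782, -77.782) km/h; motorcycle velocity = (-68.589, 68.589) km/h.
Velocity of car relative to motorcycle = (77.782, -77.782) − (-68.589, 68.589) = (146.371, -146.371) km/h.
Magnitude = |(146.371, -146.371)| = 207.000 km/h.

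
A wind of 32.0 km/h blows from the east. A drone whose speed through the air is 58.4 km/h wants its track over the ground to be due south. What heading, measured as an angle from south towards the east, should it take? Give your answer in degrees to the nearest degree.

The wind pushes perpendicular to the desired track; the heading must have a component into the wind equal to 32.0 km/h: 58.4 sin θ = 32.0.
sin θ = 0.5479, so θ = 33.226°.

33°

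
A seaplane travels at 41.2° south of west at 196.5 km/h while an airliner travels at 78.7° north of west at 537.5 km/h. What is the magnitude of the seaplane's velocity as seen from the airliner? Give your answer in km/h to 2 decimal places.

Taking east as x and north as y: seaplane velocity = (-147.850, -129.432) km/h; airliner velocity = (-105.321, 527.080) km/h.
Velocity of seaplane relative to airliner = (-147.850, -129.432) − (-105.321, 527.080) = (-42.528, -656.513) km/h.
Magnitude = |(-42.528, -656.513)| = 657.889 km/h.

657.89 km/h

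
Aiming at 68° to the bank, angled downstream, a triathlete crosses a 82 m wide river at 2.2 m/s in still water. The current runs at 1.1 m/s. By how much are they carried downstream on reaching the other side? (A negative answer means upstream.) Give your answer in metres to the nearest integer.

77 m

Perpendicular speed = 2.040 m/s; crossing time = 82 / 2.040 = 40.200 s.
Net downstream speed = 1.924 m/s.
Drift = 1.924 × 40.200 = 77.350 m (downstream).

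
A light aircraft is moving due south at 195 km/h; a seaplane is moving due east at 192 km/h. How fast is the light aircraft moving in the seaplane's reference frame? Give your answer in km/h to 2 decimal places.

273.66 km/h

Taking east as x and north as y: light aircraft velocity = (0.000, -195.000) km/h; seaplane velocity = (192.000, 0.000) km/h.
Velocity of light aircraft relative to seaplane = (0.000, -195.000) − (192.000, 0.000) = (-192.000, -195.000) km/h.
Magnitude = |(-192.000, -195.000)| = 273.659 km/h.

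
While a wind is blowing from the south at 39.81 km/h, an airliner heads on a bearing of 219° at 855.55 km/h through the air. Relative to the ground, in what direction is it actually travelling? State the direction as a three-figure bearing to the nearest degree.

221°

Taking east as x and north as y: velocity relative to the air = (-538.415, -664.887) km/h; the air relative to ground = (0.000, 39.810) km/h.
Velocity relative to ground = (-538.415, -664.887) + (0.000, 39.810) = (-538.415, -625.077) km/h.
Bearing = atan2(-538.42, -625.08) = 220.74° clockwise from north.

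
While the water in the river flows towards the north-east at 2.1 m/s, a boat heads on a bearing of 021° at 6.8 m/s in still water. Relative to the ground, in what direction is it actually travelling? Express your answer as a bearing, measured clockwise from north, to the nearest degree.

027°

Taking east as x and north as y: velocity relative to the water = (2.437, 6.348) m/s; the water relative to ground = (1.485, 1.485) m/s.
Velocity relative to ground = (2.437, 6.348) + (1.485, 1.485) = (3.922, 7.833) m/s.
Bearing = atan2(3.92, 7.83) = 26.60° clockwise from north.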